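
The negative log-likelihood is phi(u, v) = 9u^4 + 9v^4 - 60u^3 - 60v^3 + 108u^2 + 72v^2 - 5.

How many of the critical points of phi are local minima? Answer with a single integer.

4

phi separates as a function of u plus a function of v, so ∇phi=0 decouples.
∂phi/∂u = 36u(u - 3)(u - 2) = 0 at u ∈ {0, 2, 3}; ∂phi/∂v = 36v(v - 4)(v - 1) = 0 at v ∈ {0, 1, 4}.
The Hessian is diagonal: diag(phi_uu, phi_vv). Second derivatives: phi_uu(0)=216, phi_uu(2)=-72, phi_uu(3)=108; phi_vv(0)=144, phi_vv(1)=-108, phi_vv(4)=432.
Local minima occur where both diagonal entries positive: (0, 0), (0, 4), (3, 0), (3, 4). Count: 4.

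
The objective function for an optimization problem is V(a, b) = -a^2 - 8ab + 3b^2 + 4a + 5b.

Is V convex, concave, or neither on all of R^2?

V is quadratic, so its Hessian is the constant matrix H = [[-2, -8], [-8, 6]].
det(H) = -76, tr(H) = 4.
det(H) < 0, so H is indefinite: neither convex nor concave.

neither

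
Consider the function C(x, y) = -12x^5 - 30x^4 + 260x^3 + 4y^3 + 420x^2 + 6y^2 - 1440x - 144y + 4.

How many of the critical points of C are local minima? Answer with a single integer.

2

C separates as a function of x plus a function of y, so ∇C=0 decouples.
∂C/∂x = -60(x - 3)(x - 1)(x + 2)(x + 4) = 0 at x ∈ {-4, -2, 1, 3}; ∂C/∂y = 12(y - 3)(y + 4) = 0 at y ∈ {-4, 3}.
The Hessian is diagonal: diag(C_xx, C_yy). Second derivatives: C_xx(-4)=4200, C_xx(-2)=-1800, C_xx(1)=1800, C_xx(3)=-4200; C_yy(-4)=-84, C_yy(3)=84.
Local minima occur where both diagonal entries positive: (-4, 3), (1, 3). Count: 2.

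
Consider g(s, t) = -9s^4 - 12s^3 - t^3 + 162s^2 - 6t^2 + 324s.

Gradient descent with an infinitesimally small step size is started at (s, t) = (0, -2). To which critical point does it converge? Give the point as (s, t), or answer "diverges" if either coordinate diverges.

g is separable, so gradient descent decouples: s follows -∂g/∂s, t follows -∂g/∂t.
∂g/∂s = -36(s - 3)(s + 1)(s + 3); at s=0 this is 324, so s decreases.
∂g/∂t = -3t(t + 4); at t=-2 this is 12, so t decreases.
s converges to its nearest critical value -1 (a local min of the s-part); t converges to -4. The iterate converges to (-1, -4).

(-1, -4)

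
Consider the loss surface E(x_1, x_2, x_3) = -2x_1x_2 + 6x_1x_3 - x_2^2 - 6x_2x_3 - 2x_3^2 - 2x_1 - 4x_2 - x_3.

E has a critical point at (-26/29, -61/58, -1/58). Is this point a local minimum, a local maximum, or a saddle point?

The Hessian is constant: H = [[0, -2, 6], [-2, -2, -6], [6, -6, -4]].
Leading principal minors: Δ₁ = 0, Δ₂ = -4, Δ₃ = 232.
The minors fit neither the all-positive nor the alternating-sign pattern, so H is indefinite: a saddle point.

saddle point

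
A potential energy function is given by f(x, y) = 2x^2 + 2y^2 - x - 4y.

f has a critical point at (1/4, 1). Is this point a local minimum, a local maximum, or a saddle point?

The Hessian of f is constant: H = [[4, 0], [0, 4]].
det(H) = 4·4 − 0² = 16.
det(H) > 0 and tr(H) = 8 > 0, so H is positive definite and the point is a local minimum.

local minimum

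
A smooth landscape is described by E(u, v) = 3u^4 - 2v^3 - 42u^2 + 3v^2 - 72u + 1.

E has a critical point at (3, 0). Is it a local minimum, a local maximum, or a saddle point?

The mixed partial ∂²E/∂u∂v is 0, so the Hessian at any point is diag(E_uu, E_vv) = diag(12(3u^2 - 7), 6(-2v + 1)).
At (3, 0): H = diag(240, 6).
Both eigenvalues are positive, so H is positive definite: a local minimum.

local minimum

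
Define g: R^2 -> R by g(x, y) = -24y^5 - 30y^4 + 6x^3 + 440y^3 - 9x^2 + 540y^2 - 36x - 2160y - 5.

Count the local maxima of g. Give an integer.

g separates as a function of x plus a function of y, so ∇g=0 decouples.
∂g/∂x = 18(x - 2)(x + 1) = 0 at x ∈ {-1, 2}; ∂g/∂y = -120(y - 3)(y - 1)(y + 2)(y + 3) = 0 at y ∈ {-3, -2, 1, 3}.
The Hessian is diagonal: diag(g_xx, g_yy). Second derivatives: g_xx(-1)=-54, g_xx(2)=54; g_yy(-3)=2880, g_yy(-2)=-1800, g_yy(1)=2880, g_yy(3)=-7200.
Local maxima occur where both diagonal entries negative: (-1, -2), (-1, 3). Count: 2.

2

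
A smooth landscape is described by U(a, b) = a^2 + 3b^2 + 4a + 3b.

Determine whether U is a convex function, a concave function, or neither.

convex

U is quadratic, so its Hessian is the constant matrix H = [[2, 0], [0, 6]].
det(H) = 12, tr(H) = 8.
det(H) > 0 and tr(H) > 0, so H is positive definite everywhere: convex.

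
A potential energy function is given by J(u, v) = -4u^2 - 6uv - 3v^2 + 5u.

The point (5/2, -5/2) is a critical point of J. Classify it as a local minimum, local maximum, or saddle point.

local maximum

The Hessian of J is constant: H = [[-8, -6], [-6, -6]].
det(H) = (-8)·(-6) − (-6)² = 12.
det(H) > 0 and tr(H) = -14 < 0, so H is negative definite and the point is a local maximum.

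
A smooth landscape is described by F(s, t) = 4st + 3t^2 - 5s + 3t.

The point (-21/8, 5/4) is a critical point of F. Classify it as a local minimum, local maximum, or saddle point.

saddle point

The Hessian of F is constant: H = [[0, 4], [4, 6]].
det(H) = 0·6 − 4² = -16.
Since det(H) < 0, H is indefinite and the critical point is a saddle point.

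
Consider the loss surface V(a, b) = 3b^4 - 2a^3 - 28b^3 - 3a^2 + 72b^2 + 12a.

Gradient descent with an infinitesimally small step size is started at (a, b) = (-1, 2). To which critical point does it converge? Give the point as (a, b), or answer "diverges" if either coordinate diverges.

V is separable, so gradient descent decouples: a follows -∂V/∂a, b follows -∂V/∂b.
∂V/∂a = -6(a - 1)(a + 2); at a=-1 this is 12, so a decreases.
∂V/∂b = 12b(b - 4)(b - 3); at b=2 this is 48, so b decreases.
a converges to its nearest critical value -2 (a local min of the a-part); b converges to 0. The iterate converges to (-2, 0).

(-2, 0)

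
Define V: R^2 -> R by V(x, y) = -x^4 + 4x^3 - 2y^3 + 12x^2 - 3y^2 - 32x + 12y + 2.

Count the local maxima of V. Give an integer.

V separates as a function of x plus a function of y, so ∇V=0 decouples.
∂V/∂x = -4(x - 4)(x - 1)(x + 2) = 0 at x ∈ {-2, 1, 4}; ∂V/∂y = -6(y - 1)(y + 2) = 0 at y ∈ {-2, 1}.
The Hessian is diagonal: diag(V_xx, V_yy). Second derivatives: V_xx(-2)=-72, V_xx(1)=36, V_xx(4)=-72; V_yy(-2)=18, V_yy(1)=-18.
Local maxima occur where both diagonal entries negative: (-2, 1), (4, 1). Count: 2.

2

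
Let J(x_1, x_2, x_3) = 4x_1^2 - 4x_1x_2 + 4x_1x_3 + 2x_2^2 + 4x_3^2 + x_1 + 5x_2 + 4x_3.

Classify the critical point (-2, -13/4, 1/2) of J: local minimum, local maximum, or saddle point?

The Hessian is constant: H = [[8, -4, 4], [-4, 4, 0], [4, 0, 8]].
Leading principal minors: Δ₁ = 8, Δ₂ = 16, Δ₃ = 64.
All leading minors are positive, so H is positive definite: a local minimum.

local minimum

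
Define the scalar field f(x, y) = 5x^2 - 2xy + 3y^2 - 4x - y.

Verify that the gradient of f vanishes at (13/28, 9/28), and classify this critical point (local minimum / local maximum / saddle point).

local minimum

∇f = (10x - 2y - 4, -2x + 6y - 1); substituting (13/28, 9/28) gives ∇f = (0, 0), so (13/28, 9/28) is indeed a critical point.
The Hessian of f is constant: H = [[10, -2], [-2, 6]].
det(H) = 10·6 − (-2)² = 56.
det(H) > 0 and tr(H) = 16 > 0, so H is positive definite and the point is a local minimum.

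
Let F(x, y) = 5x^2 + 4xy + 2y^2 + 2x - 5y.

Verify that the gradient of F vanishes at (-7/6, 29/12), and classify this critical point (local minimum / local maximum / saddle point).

∇F = (10x + 4y + 2, 4x + 4y - 5); substituting (-7/6, 29/12) gives ∇F = (0, 0), so (-7/6, 29/12) is indeed a critical point.
The Hessian of F is constant: H = [[10, 4], [4, 4]].
det(H) = 10·4 − 4² = 24.
det(H) > 0 and tr(H) = 14 > 0, so H is positive definite and the point is a local minimum.

local minimum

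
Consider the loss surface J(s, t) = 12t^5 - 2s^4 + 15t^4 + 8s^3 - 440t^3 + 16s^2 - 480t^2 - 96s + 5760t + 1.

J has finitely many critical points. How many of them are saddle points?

6

J separates as a function of s plus a function of t, so ∇J=0 decouples.
∂J/∂s = -8(s - 3)(s - 2)(s + 2) = 0 at s ∈ {-2, 2, 3}; ∂J/∂t = 60(t - 4)(t - 2)(t + 3)(t + 4) = 0 at t ∈ {-4, -3, 2, 4}.
The Hessian is diagonal: diag(J_ss, J_tt). Second derivatives: J_ss(-2)=-160, J_ss(2)=32, J_ss(3)=-40; J_tt(-4)=-2880, J_tt(-3)=2100, J_tt(2)=-3600, J_tt(4)=6720.
Saddle points occur where the two diagonal entries have opposite signs: (-2, -3), (-2, 4), (2, -4), (2, 2), (3, -3), (3, 4). Count: 6.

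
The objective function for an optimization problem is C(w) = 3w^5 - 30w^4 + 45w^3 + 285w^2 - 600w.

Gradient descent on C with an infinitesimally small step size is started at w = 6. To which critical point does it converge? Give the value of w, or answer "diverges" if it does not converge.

5

C'(w) = 15(w - 5)(w - 4)(w - 1)(w + 2), so C'(6) = 1200.
Gradient descent moves in the -C' direction, i.e. w is decreasing.
The nearest critical point in that direction is w = 5, where C'' = 420 > 0 (a local minimum). The iterate converges there.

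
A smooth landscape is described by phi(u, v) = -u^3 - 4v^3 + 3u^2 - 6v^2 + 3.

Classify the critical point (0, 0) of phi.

The mixed partial ∂²phi/∂u∂v is 0, so the Hessian at any point is diag(phi_uu, phi_vv) = diag(6(-u + 1), -12(2v + 1)).
At (0, 0): H = diag(6, -12).
The eigenvalues have opposite signs, so H is indefinite: a saddle point.

saddle point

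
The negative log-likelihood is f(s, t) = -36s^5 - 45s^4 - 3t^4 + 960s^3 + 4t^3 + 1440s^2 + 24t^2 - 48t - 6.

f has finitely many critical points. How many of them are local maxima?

4

f separates as a function of s plus a function of t, so ∇f=0 decouples.
∂f/∂s = -180s(s - 4)(s + 1)(s + 4) = 0 at s ∈ {-4, -1, 0, 4}; ∂f/∂t = -12(t - 2)(t - 1)(t + 2) = 0 at t ∈ {-2, 1, 2}.
The Hessian is diagonal: diag(f_ss, f_tt). Second derivatives: f_ss(-4)=17280, f_ss(-1)=-2700, f_ss(0)=2880, f_ss(4)=-28800; f_tt(-2)=-144, f_tt(1)=36, f_tt(2)=-48.
Local maxima occur where both diagonal entries negative: (-1, -2), (-1, 2), (4, -2), (4, 2). Count: 4.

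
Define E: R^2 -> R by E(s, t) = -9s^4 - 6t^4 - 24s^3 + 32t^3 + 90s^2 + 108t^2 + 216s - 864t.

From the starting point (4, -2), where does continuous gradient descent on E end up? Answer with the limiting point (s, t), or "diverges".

diverges

E is separable, so gradient descent decouples: s follows -∂E/∂s, t follows -∂E/∂t.
∂E/∂s = -36(s - 2)(s + 1)(s + 3); at s=4 this is -2520, so s increases.
∂E/∂t = -24(t - 4)(t - 3)(t + 3); at t=-2 this is -720, so t increases.
The s-coordinate has no critical point in that direction and runs off to infinity.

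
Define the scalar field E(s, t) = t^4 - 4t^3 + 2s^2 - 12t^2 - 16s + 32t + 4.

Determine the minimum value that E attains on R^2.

-92

E(s,t) separates as P(s) + Q(t) + 4, so its minimum is min P + min Q + 4.
P'(s) = 4s - 16 vanishes at s ∈ {4}; Q'(t) = 4(t - 4)(t - 1)(t + 2) vanishes at t ∈ {-2, 1, 4}.
Local minima of P (where P''>0): P(4)=-32. Local minima of Q: Q(-2)=-64, Q(4)=-64.
So the global minimum of E is P(4) + Q(-2) + 4 = -32 − 64 + 4 = -92, attained at (4, -2).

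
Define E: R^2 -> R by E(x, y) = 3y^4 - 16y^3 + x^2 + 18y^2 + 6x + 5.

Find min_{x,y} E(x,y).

E(x,y) separates as P(x) + Q(y) + 5, so its minimum is min P + min Q + 5.
P'(x) = 2x + 6 vanishes at x ∈ {-3}; Q'(y) = 12y(y - 3)(y - 1) vanishes at y ∈ {0, 1, 3}.
Local minima of P (where P''>0): P(-3)=-9. Local minima of Q: Q(0)=0, Q(3)=-27.
So the global minimum of E is P(-3) + Q(3) + 5 = -9 − 27 + 5 = -31, attained at (-3, 3).

-31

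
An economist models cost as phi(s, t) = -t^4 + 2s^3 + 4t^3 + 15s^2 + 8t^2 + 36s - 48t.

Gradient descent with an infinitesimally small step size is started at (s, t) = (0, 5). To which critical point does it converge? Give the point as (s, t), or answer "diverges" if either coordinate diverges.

phi is separable, so gradient descent decouples: s follows -∂phi/∂s, t follows -∂phi/∂t.
∂phi/∂s = 6(s + 2)(s + 3); at s=0 this is 36, so s decreases.
∂phi/∂t = -4(t - 3)(t - 2)(t + 2); at t=5 this is -168, so t increases.
The t-coordinate has no critical point in that direction and runs off to infinity.

diverges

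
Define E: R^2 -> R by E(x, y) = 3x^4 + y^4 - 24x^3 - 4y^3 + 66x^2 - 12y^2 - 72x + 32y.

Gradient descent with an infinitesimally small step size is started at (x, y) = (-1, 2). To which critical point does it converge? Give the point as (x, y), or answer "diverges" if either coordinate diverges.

(1, 4)

E is separable, so gradient descent decouples: x follows -∂E/∂x, y follows -∂E/∂y.
∂E/∂x = 12(x - 3)(x - 2)(x - 1); at x=-1 this is -288, so x increases.
∂E/∂y = 4(y - 4)(y - 1)(y + 2); at y=2 this is -32, so y increases.
x converges to its nearest critical value 1 (a local min of the x-part); y converges to 4. The iterate converges to (1, 4).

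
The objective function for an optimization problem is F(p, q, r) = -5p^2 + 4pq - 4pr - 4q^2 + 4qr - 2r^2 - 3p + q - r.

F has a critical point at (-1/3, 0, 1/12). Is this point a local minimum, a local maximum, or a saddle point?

The Hessian is constant: H = [[-10, 4, -4], [4, -8, 4], [-4, 4, -4]].
Leading principal minors: Δ₁ = -10, Δ₂ = 64, Δ₃ = -96.
The minors alternate sign starting negative (−, +, −), so H is negative definite: a local maximum.

local maximum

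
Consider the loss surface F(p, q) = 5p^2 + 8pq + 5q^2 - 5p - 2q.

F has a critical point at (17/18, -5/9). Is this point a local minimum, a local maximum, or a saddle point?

The Hessian of F is constant: H = [[10, 8], [8, 10]].
det(H) = 10·10 − 8² = 36.
det(H) > 0 and tr(H) = 20 > 0, so H is positive definite and the point is a local minimum.

local minimum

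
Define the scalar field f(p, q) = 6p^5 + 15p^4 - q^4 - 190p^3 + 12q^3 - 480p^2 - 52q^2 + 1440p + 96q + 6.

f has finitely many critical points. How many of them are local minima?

2

f separates as a function of p plus a function of q, so ∇f=0 decouples.
∂f/∂p = 30(p - 4)(p - 1)(p + 3)(p + 4) = 0 at p ∈ {-4, -3, 1, 4}; ∂f/∂q = -4(q - 4)(q - 3)(q - 2) = 0 at q ∈ {2, 3, 4}.
The Hessian is diagonal: diag(f_pp, f_qq). Second derivatives: f_pp(-4)=-1200, f_pp(-3)=840, f_pp(1)=-1800, f_pp(4)=5040; f_qq(2)=-8, f_qq(3)=4, f_qq(4)=-8.
Local minima occur where both diagonal entries positive: (-3, 3), (4, 3). Count: 2.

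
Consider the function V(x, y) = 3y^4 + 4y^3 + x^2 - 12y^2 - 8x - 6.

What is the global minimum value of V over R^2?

V(x,y) separates as P(x) + Q(y) − 6, so its minimum is min P + min Q − 6.
P'(x) = 2x - 8 vanishes at x ∈ {4}; Q'(y) = 12y(y - 1)(y + 2) vanishes at y ∈ {-2, 0, 1}.
Local minima of P (where P''>0): P(4)=-16. Local minima of Q: Q(-2)=-32, Q(1)=-5.
So the global minimum of V is P(4) + Q(-2) − 6 = -16 − 32 − 6 = -54, attained at (4, -2).

-54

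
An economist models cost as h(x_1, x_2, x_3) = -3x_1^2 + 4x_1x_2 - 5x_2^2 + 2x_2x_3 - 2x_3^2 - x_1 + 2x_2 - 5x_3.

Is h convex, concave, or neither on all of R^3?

h is quadratic, so its Hessian is the constant matrix H = [[-6, 4, 0], [4, -10, 2], [0, 2, -4]].
Leading principal minors: -6, 44, -152.
Signs alternate −, +, − ⇒ H ≺ 0 ⇒ concave.

concave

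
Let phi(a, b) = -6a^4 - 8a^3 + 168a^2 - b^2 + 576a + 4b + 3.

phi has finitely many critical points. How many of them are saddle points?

phi separates as a function of a plus a function of b, so ∇phi=0 decouples.
∂phi/∂a = -24(a - 4)(a + 2)(a + 3) = 0 at a ∈ {-3, -2, 4}; ∂phi/∂b = -2(b - 2) = 0 at b ∈ {2}.
The Hessian is diagonal: diag(phi_aa, phi_bb). Second derivatives: phi_aa(-3)=-168, phi_aa(-2)=144, phi_aa(4)=-1008; phi_bb(2)=-2.
Saddle points occur where the two diagonal entries have opposite signs: (-2, 2). Count: 1.

1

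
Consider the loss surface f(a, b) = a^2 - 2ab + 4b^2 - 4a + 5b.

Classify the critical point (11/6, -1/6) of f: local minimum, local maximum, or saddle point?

The Hessian of f is constant: H = [[2, -2], [-2, 8]].
det(H) = 2·8 − (-2)² = 12.
det(H) > 0 and tr(H) = 10 > 0, so H is positive definite and the point is a local minimum.

local minimum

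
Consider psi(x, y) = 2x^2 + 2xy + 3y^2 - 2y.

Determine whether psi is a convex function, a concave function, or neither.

convex

psi is quadratic, so its Hessian is the constant matrix H = [[4, 2], [2, 6]].
det(H) = 20, tr(H) = 10.
det(H) > 0 and tr(H) > 0, so H is positive definite everywhere: convex.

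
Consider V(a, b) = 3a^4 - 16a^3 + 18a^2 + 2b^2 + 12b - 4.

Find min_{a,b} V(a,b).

V(a,b) separates as P(a) + Q(b) − 4, so its minimum is min P + min Q − 4.
P'(a) = 12a(a - 3)(a - 1) vanishes at a ∈ {0, 1, 3}; Q'(b) = 4b + 12 vanishes at b ∈ {-3}.
Local minima of P (where P''>0): P(0)=0, P(3)=-27. Local minima of Q: Q(-3)=-18.
So the global minimum of V is P(3) + Q(-3) − 4 = -27 − 18 − 4 = -49, attained at (3, -3).

-49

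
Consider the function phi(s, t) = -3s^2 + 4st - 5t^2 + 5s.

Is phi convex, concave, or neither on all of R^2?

concave

phi is quadratic, so its Hessian is the constant matrix H = [[-6, 4], [4, -10]].
det(H) = 44, tr(H) = -16.
det(H) > 0 and tr(H) < 0, so H is negative definite everywhere: concave.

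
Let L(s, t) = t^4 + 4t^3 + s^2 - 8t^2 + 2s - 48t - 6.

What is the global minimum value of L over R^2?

L(s,t) separates as P(s) + Q(t) − 6, so its minimum is min P + min Q − 6.
P'(s) = 2s + 2 vanishes at s ∈ {-1}; Q'(t) = 4(t - 2)(t + 2)(t + 3) vanishes at t ∈ {-3, -2, 2}.
Local minima of P (where P''>0): P(-1)=-1. Local minima of Q: Q(-3)=45, Q(2)=-80.
So the global minimum of L is P(-1) + Q(2) − 6 = -1 − 80 − 6 = -87, attained at (-1, 2).

-87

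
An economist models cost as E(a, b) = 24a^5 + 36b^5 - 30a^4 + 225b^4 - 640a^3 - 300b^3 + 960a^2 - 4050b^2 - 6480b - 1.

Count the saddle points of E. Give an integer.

E separates as a function of a plus a function of b, so ∇E=0 decouples.
∂E/∂a = 120a(a - 4)(a - 1)(a + 4) = 0 at a ∈ {-4, 0, 1, 4}; ∂E/∂b = 180(b - 3)(b + 1)(b + 3)(b + 4) = 0 at b ∈ {-4, -3, -1, 3}.
The Hessian is diagonal: diag(E_aa, E_bb). Second derivatives: E_aa(-4)=-19200, E_aa(0)=1920, E_aa(1)=-1800, E_aa(4)=11520; E_bb(-4)=-3780, E_bb(-3)=2160, E_bb(-1)=-4320, E_bb(3)=30240.
Saddle points occur where the two diagonal entries have opposite signs: (-4, -3), (-4, 3), (0, -4), (0, -1), (1, -3), (1, 3), (4, -4), (4, -1). Count: 8.

8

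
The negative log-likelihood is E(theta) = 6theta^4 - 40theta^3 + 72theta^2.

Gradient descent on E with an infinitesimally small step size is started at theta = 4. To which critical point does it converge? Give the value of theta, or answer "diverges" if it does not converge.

E'(theta) = 24theta(theta - 3)(theta - 2), so E'(4) = 192.
Gradient descent moves in the -E' direction, i.e. theta is decreasing.
The nearest critical point in that direction is theta = 3, where E'' = 72 > 0 (a local minimum). The iterate converges there.

3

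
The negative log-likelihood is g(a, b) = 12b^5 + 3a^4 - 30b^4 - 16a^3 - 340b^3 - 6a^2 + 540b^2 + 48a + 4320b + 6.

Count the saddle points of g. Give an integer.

6

g separates as a function of a plus a function of b, so ∇g=0 decouples.
∂g/∂a = 12(a - 4)(a - 1)(a + 1) = 0 at a ∈ {-1, 1, 4}; ∂g/∂b = 60(b - 4)(b - 3)(b + 2)(b + 3) = 0 at b ∈ {-3, -2, 3, 4}.
The Hessian is diagonal: diag(g_aa, g_bb). Second derivatives: g_aa(-1)=120, g_aa(1)=-72, g_aa(4)=180; g_bb(-3)=-2520, g_bb(-2)=1800, g_bb(3)=-1800, g_bb(4)=2520.
Saddle points occur where the two diagonal entries have opposite signs: (-1, -3), (-1, 3), (1, -2), (1, 4), (4, -3), (4, 3). Count: 6.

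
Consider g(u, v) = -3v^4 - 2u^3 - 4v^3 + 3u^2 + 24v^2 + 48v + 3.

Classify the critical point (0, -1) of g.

The mixed partial ∂²g/∂u∂v is 0, so the Hessian at any point is diag(g_uu, g_vv) = diag(6(-2u + 1), 12(-3v^2 - 2v + 4)).
At (0, -1): H = diag(6, 36).
Both eigenvalues are positive, so H is positive definite: a local minimum.

local minimum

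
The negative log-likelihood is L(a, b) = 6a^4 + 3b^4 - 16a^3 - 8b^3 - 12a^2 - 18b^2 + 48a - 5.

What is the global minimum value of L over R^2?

L(a,b) separates as P(a) + Q(b) − 5, so its minimum is min P + min Q − 5.
P'(a) = 24(a - 2)(a - 1)(a + 1) vanishes at a ∈ {-1, 1, 2}; Q'(b) = 12b(b - 3)(b + 1) vanishes at b ∈ {-1, 0, 3}.
Local minima of P (where P''>0): P(-1)=-38, P(2)=16. Local minima of Q: Q(-1)=-7, Q(3)=-135.
So the global minimum of L is P(-1) + Q(3) − 5 = -38 − 135 − 5 = -178, attained at (-1, 3).

-178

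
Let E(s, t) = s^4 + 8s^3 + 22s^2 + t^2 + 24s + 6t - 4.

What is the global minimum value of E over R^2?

E(s,t) separates as P(s) + Q(t) − 4, so its minimum is min P + min Q − 4.
P'(s) = 4(s + 1)(s + 2)(s + 3) vanishes at s ∈ {-3, -2, -1}; Q'(t) = 2(t + 3) vanishes at t ∈ {-3}.
Local minima of P (where P''>0): P(-3)=-9, P(-1)=-9. Local minima of Q: Q(-3)=-9.
So the global minimum of E is P(-3) + Q(-3) − 4 = -9 − 9 − 4 = -22, attained at (-3, -3).

-22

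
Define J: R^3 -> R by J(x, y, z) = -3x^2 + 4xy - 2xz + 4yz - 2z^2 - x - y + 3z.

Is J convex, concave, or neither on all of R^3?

J is quadratic, so its Hessian is the constant matrix H = [[-6, 4, -2], [4, 0, 4], [-2, 4, -4]].
Leading principal minors: -6, -16, 96.
Neither pattern holds ⇒ H is indefinite ⇒ neither convex nor concave.

neither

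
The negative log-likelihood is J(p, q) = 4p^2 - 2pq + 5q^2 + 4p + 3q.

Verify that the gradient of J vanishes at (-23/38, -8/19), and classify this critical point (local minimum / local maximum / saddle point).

local minimum

∇J = (8p - 2q + 4, -2p + 10q + 3); substituting (-23/38, -8/19) gives ∇J = (0, 0), so (-23/38, -8/19) is indeed a critical point.
The Hessian of J is constant: H = [[8, -2], [-2, 10]].
det(H) = 8·10 − (-2)² = 76.
det(H) > 0 and tr(H) = 18 > 0, so H is positive definite and the point is a local minimum.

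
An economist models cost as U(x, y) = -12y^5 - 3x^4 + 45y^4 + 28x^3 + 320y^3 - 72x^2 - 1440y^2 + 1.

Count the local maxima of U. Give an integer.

U separates as a function of x plus a function of y, so ∇U=0 decouples.
∂U/∂x = -12x(x - 4)(x - 3) = 0 at x ∈ {0, 3, 4}; ∂U/∂y = -60y(y - 4)(y - 3)(y + 4) = 0 at y ∈ {-4, 0, 3, 4}.
The Hessian is diagonal: diag(U_xx, U_yy). Second derivatives: U_xx(0)=-144, U_xx(3)=36, U_xx(4)=-48; U_yy(-4)=13440, U_yy(0)=-2880, U_yy(3)=1260, U_yy(4)=-1920.
Local maxima occur where both diagonal entries negative: (0, 0), (0, 4), (4, 0), (4, 4). Count: 4.

4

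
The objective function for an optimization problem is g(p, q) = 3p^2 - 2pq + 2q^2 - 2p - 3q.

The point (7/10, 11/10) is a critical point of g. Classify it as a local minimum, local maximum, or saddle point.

local minimum

The Hessian of g is constant: H = [[6, -2], [-2, 4]].
det(H) = 6·4 − (-2)² = 20.
det(H) > 0 and tr(H) = 10 > 0, so H is positive definite and the point is a local minimum.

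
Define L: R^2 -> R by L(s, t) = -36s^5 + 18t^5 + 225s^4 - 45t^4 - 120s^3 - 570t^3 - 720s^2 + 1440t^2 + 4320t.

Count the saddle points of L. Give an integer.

8

L separates as a function of s plus a function of t, so ∇L=0 decouples.
∂L/∂s = -180s(s - 4)(s - 2)(s + 1) = 0 at s ∈ {-1, 0, 2, 4}; ∂L/∂t = 90(t - 4)(t - 3)(t + 1)(t + 4) = 0 at t ∈ {-4, -1, 3, 4}.
The Hessian is diagonal: diag(L_ss, L_tt). Second derivatives: L_ss(-1)=2700, L_ss(0)=-1440, L_ss(2)=2160, L_ss(4)=-7200; L_tt(-4)=-15120, L_tt(-1)=5400, L_tt(3)=-2520, L_tt(4)=3600.
Saddle points occur where the two diagonal entries have opposite signs: (-1, -4), (-1, 3), (0, -1), (0, 4), (2, -4), (2, 3), (4, -1), (4, 4). Count: 8.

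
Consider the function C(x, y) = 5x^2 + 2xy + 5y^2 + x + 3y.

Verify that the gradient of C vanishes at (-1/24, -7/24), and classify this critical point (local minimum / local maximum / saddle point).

∇C = (10x + 2y + 1, 2x + 10y + 3); substituting (-1/24, -7/24) gives ∇C = (0, 0), so (-1/24, -7/24) is indeed a critical point.
The Hessian of C is constant: H = [[10, 2], [2, 10]].
det(H) = 10·10 − 2² = 96.
det(H) > 0 and tr(H) = 20 > 0, so H is positive definite and the point is a local minimum.

local minimum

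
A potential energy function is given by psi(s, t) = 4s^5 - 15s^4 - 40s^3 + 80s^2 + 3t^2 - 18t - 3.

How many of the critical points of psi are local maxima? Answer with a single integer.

0

psi separates as a function of s plus a function of t, so ∇psi=0 decouples.
∂psi/∂s = 20s(s - 4)(s - 1)(s + 2) = 0 at s ∈ {-2, 0, 1, 4}; ∂psi/∂t = 6(t - 3) = 0 at t ∈ {3}.
The Hessian is diagonal: diag(psi_ss, psi_tt). Second derivatives: psi_ss(-2)=-720, psi_ss(0)=160, psi_ss(1)=-180, psi_ss(4)=1440; psi_tt(3)=6.
Local maxima occur where both diagonal entries negative: none. Count: 0.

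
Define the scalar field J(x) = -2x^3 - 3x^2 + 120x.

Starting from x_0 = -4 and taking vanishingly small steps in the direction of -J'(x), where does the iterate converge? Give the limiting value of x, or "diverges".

J'(x) = -6(x - 4)(x + 5), so J'(-4) = 48.
Gradient descent moves in the -J' direction, i.e. x is decreasing.
The nearest critical point in that direction is x = -5, where J'' = 54 > 0 (a local minimum). The iterate converges there.

-5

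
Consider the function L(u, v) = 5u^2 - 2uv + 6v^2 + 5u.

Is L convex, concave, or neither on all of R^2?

convex

L is quadratic, so its Hessian is the constant matrix H = [[10, -2], [-2, 12]].
det(H) = 116, tr(H) = 22.
det(H) > 0 and tr(H) > 0, so H is positive definite everywhere: convex.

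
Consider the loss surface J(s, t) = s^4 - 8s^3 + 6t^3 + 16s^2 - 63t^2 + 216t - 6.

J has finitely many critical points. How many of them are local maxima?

J separates as a function of s plus a function of t, so ∇J=0 decouples.
∂J/∂s = 4s(s - 4)(s - 2) = 0 at s ∈ {0, 2, 4}; ∂J/∂t = 18(t - 4)(t - 3) = 0 at t ∈ {3, 4}.
The Hessian is diagonal: diag(J_ss, J_tt). Second derivatives: J_ss(0)=32, J_ss(2)=-16, J_ss(4)=32; J_tt(3)=-18, J_tt(4)=18.
Local maxima occur where both diagonal entries negative: (2, 3). Count: 1.

1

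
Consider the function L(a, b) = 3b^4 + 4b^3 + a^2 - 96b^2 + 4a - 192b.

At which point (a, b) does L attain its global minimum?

(-2, 4)

L(a,b) separates as P(a) + Q(b), so its minimum is min P + min Q.
P'(a) = 2a + 4 vanishes at a ∈ {-2}; Q'(b) = 12(b - 4)(b + 1)(b + 4) vanishes at b ∈ {-4, -1, 4}.
Local minima of P (where P''>0): P(-2)=-4. Local minima of Q: Q(-4)=-256, Q(4)=-1280.
So the global minimum of L is P(-2) + Q(4) = -4 − 1280 = -1284, attained at (-2, 4).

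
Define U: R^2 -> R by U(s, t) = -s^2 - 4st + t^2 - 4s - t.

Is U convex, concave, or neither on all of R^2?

neither

U is quadratic, so its Hessian is the constant matrix H = [[-2, -4], [-4, 2]].
det(H) = -20, tr(H) = 0.
det(H) < 0, so H is indefinite: neither convex nor concave.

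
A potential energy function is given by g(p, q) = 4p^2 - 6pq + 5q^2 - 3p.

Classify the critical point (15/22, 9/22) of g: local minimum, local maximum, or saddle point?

local minimum

The Hessian of g is constant: H = [[8, -6], [-6, 10]].
det(H) = 8·10 − (-6)² = 44.
det(H) > 0 and tr(H) = 18 > 0, so H is positive definite and the point is a local minimum.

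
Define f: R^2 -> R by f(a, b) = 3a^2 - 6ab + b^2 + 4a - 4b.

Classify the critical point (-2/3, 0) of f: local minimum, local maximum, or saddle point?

The Hessian of f is constant: H = [[6, -6], [-6, 2]].
det(H) = 6·2 − (-6)² = -24.
Since det(H) < 0, H is indefinite and the critical point is a saddle point.

saddle point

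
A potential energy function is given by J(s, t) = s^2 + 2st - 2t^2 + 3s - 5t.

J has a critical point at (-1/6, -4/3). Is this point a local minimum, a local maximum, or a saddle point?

saddle point

The Hessian of J is constant: H = [[2, 2], [2, -4]].
det(H) = 2·(-4) − 2² = -12.
Since det(H) < 0, H is indefinite and the critical point is a saddle point.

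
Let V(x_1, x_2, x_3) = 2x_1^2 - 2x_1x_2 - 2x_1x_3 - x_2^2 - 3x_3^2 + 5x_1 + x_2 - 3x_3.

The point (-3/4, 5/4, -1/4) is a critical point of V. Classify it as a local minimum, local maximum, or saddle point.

The Hessian is constant: H = [[4, -2, -2], [-2, -2, 0], [-2, 0, -6]].
Leading principal minors: Δ₁ = 4, Δ₂ = -12, Δ₃ = 80.
The minors fit neither the all-positive nor the alternating-sign pattern, so H is indefinite: a saddle point.

saddle point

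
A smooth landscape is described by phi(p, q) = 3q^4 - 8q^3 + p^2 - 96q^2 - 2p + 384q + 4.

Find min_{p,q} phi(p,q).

phi(p,q) separates as A(p) + B(q) + 4, so its minimum is min A + min B + 4.
A'(p) = 2p - 2 vanishes at p ∈ {1}; B'(q) = 12(q - 4)(q - 2)(q + 4) vanishes at q ∈ {-4, 2, 4}.
Local minima of A (where A''>0): A(1)=-1. Local minima of B: B(-4)=-1792, B(4)=256.
So the global minimum of phi is A(1) + B(-4) + 4 = -1 − 1792 + 4 = -1789, attained at (1, -4).

-1789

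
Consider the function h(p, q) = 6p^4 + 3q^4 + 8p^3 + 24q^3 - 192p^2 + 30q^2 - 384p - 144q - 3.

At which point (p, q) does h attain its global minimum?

(4, 1)

h(p,q) separates as A(p) + B(q) − 3, so its minimum is min A + min B − 3.
A'(p) = 24(p - 4)(p + 1)(p + 4) vanishes at p ∈ {-4, -1, 4}; B'(q) = 12(q - 1)(q + 3)(q + 4) vanishes at q ∈ {-4, -3, 1}.
Local minima of A (where A''>0): A(-4)=-512, A(4)=-2560. Local minima of B: B(-4)=288, B(1)=-87.
So the global minimum of h is A(4) + B(1) − 3 = -2560 − 87 − 3 = -2650, attained at (4, 1).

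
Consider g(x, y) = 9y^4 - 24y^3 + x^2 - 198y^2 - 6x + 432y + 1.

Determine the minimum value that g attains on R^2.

-1709

g(x,y) separates as P(x) + Q(y) + 1, so its minimum is min P + min Q + 1.
P'(x) = 2x - 6 vanishes at x ∈ {3}; Q'(y) = 36(y - 4)(y - 1)(y + 3) vanishes at y ∈ {-3, 1, 4}.
Local minima of P (where P''>0): P(3)=-9. Local minima of Q: Q(-3)=-1701, Q(4)=-672.
So the global minimum of g is P(3) + Q(-3) + 1 = -9 − 1701 + 1 = -1709, attained at (3, -3).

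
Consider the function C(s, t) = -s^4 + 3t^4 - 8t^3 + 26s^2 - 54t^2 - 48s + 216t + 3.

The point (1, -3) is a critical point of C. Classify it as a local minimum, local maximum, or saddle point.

local minimum

The mixed partial ∂²C/∂s∂t is 0, so the Hessian at any point is diag(C_ss, C_tt) = diag(4(-3s^2 + 13), 12(3t^2 - 4t - 9)).
At (1, -3): H = diag(40, 360).
Both eigenvalues are positive, so H is positive definite: a local minimum.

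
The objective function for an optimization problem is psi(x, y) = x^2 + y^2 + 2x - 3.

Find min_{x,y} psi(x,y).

psi(x,y) separates as P(x) + Q(y) − 3, so its minimum is min P + min Q − 3.
P'(x) = 2x + 2 vanishes at x ∈ {-1}; Q'(y) = 2y vanishes at y ∈ {0}.
Local minima of P (where P''>0): P(-1)=-1. Local minima of Q: Q(0)=0.
So the global minimum of psi is P(-1) + Q(0) − 3 = -1 + 0 − 3 = -4, attained at (-1, 0).

-4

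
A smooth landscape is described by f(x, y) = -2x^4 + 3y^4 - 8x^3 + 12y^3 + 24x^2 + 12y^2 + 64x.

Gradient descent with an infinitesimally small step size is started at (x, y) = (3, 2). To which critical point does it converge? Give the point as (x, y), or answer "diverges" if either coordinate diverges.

diverges

f is separable, so gradient descent decouples: x follows -∂f/∂x, y follows -∂f/∂y.
∂f/∂x = -8(x - 2)(x + 1)(x + 4); at x=3 this is -224, so x increases.
∂f/∂y = 12y(y + 1)(y + 2); at y=2 this is 288, so y decreases.
The x-coordinate has no critical point in that direction and runs off to infinity.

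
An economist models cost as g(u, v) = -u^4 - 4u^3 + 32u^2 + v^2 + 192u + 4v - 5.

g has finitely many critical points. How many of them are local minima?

1

g separates as a function of u plus a function of v, so ∇g=0 decouples.
∂g/∂u = -4(u - 4)(u + 3)(u + 4) = 0 at u ∈ {-4, -3, 4}; ∂g/∂v = 2(v + 2) = 0 at v ∈ {-2}.
The Hessian is diagonal: diag(g_uu, g_vv). Second derivatives: g_uu(-4)=-32, g_uu(-3)=28, g_uu(4)=-224; g_vv(-2)=2.
Local minima occur where both diagonal entries positive: (-3, -2). Count: 1.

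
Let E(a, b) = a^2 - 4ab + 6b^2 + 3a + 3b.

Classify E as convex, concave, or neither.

E is quadratic, so its Hessian is the constant matrix H = [[2, -4], [-4, 12]].
det(H) = 8, tr(H) = 14.
det(H) > 0 and tr(H) > 0, so H is positive definite everywhere: convex.

convex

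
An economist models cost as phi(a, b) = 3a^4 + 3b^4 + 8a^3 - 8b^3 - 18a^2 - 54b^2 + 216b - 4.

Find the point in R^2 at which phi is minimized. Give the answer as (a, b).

(-3, -3)

phi(a,b) separates as P(a) + Q(b) − 4, so its minimum is min P + min Q − 4.
P'(a) = 12a(a - 1)(a + 3) vanishes at a ∈ {-3, 0, 1}; Q'(b) = 12(b - 3)(b - 2)(b + 3) vanishes at b ∈ {-3, 2, 3}.
Local minima of P (where P''>0): P(-3)=-135, P(1)=-7. Local minima of Q: Q(-3)=-675, Q(3)=189.
So the global minimum of phi is P(-3) + Q(-3) − 4 = -135 − 675 − 4 = -814, attained at (-3, -3).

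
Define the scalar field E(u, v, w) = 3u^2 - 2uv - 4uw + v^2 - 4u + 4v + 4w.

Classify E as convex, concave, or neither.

neither

E is quadratic, so its Hessian is the constant matrix H = [[6, -2, -4], [-2, 2, 0], [-4, 0, 0]].
Leading principal minors: 6, 8, -32.
Neither pattern holds ⇒ H is indefinite ⇒ neither convex nor concave.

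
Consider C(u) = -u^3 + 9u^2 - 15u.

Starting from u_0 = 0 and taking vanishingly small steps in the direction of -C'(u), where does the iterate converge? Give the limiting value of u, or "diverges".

1

C'(u) = -3(u - 5)(u - 1), so C'(0) = -15.
Gradient descent moves in the -C' direction, i.e. u is increasing.
The nearest critical point in that direction is u = 1, where C'' = 12 > 0 (a local minimum). The iterate converges there.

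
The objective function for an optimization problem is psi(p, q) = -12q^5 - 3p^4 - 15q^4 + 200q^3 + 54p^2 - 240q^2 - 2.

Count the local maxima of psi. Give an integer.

4

psi separates as a function of p plus a function of q, so ∇psi=0 decouples.
∂psi/∂p = -12p(p - 3)(p + 3) = 0 at p ∈ {-3, 0, 3}; ∂psi/∂q = -60q(q - 2)(q - 1)(q + 4) = 0 at q ∈ {-4, 0, 1, 2}.
The Hessian is diagonal: diag(psi_pp, psi_qq). Second derivatives: psi_pp(-3)=-216, psi_pp(0)=108, psi_pp(3)=-216; psi_qq(-4)=7200, psi_qq(0)=-480, psi_qq(1)=300, psi_qq(2)=-720.
Local maxima occur where both diagonal entries negative: (-3, 0), (-3, 2), (3, 0), (3, 2). Count: 4.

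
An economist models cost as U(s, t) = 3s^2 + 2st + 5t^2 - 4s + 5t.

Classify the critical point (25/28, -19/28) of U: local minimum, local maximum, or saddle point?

local minimum

The Hessian of U is constant: H = [[6, 2], [2, 10]].
det(H) = 6·10 − 2² = 56.
det(H) > 0 and tr(H) = 16 > 0, so H is positive definite and the point is a local minimum.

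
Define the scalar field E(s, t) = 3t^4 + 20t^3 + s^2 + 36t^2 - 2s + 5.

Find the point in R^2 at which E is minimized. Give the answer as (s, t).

E(s,t) separates as P(s) + Q(t) + 5, so its minimum is min P + min Q + 5.
P'(s) = 2s - 2 vanishes at s ∈ {1}; Q'(t) = 12t(t + 2)(t + 3) vanishes at t ∈ {-3, -2, 0}.
Local minima of P (where P''>0): P(1)=-1. Local minima of Q: Q(-3)=27, Q(0)=0.
So the global minimum of E is P(1) + Q(0) + 5 = -1 + 0 + 5 = 4, attained at (1, 0).

(1, 0)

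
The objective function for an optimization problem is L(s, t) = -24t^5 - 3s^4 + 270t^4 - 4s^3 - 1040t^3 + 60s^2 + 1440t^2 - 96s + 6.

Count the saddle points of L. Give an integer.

L separates as a function of s plus a function of t, so ∇L=0 decouples.
∂L/∂s = -12(s - 2)(s - 1)(s + 4) = 0 at s ∈ {-4, 1, 2}; ∂L/∂t = -120t(t - 4)(t - 3)(t - 2) = 0 at t ∈ {0, 2, 3, 4}.
The Hessian is diagonal: diag(L_ss, L_tt). Second derivatives: L_ss(-4)=-360, L_ss(1)=60, L_ss(2)=-72; L_tt(0)=2880, L_tt(2)=-480, L_tt(3)=360, L_tt(4)=-960.
Saddle points occur where the two diagonal entries have opposite signs: (-4, 0), (-4, 3), (1, 2), (1, 4), (2, 0), (2, 3). Count: 6.

6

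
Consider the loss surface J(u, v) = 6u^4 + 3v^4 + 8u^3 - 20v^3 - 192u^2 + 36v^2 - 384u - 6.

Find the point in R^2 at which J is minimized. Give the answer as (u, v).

(4, 0)

J(u,v) separates as P(u) + Q(v) − 6, so its minimum is min P + min Q − 6.
P'(u) = 24(u - 4)(u + 1)(u + 4) vanishes at u ∈ {-4, -1, 4}; Q'(v) = 12v(v - 3)(v - 2) vanishes at v ∈ {0, 2, 3}.
Local minima of P (where P''>0): P(-4)=-512, P(4)=-2560. Local minima of Q: Q(0)=0, Q(3)=27.
So the global minimum of J is P(4) + Q(0) − 6 = -2560 + 0 − 6 = -2566, attained at (4, 0).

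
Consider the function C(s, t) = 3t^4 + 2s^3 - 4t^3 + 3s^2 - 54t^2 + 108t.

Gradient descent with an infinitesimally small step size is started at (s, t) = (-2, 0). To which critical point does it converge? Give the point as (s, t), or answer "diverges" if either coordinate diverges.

C is separable, so gradient descent decouples: s follows -∂C/∂s, t follows -∂C/∂t.
∂C/∂s = 6s(s + 1); at s=-2 this is 12, so s decreases.
∂C/∂t = 12(t - 3)(t - 1)(t + 3); at t=0 this is 108, so t decreases.
The s-coordinate has no critical point in that direction and runs off to infinity.

diverges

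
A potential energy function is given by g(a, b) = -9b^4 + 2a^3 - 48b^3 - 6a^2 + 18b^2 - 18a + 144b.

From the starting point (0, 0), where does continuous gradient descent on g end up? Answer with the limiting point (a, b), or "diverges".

(3, -1)

g is separable, so gradient descent decouples: a follows -∂g/∂a, b follows -∂g/∂b.
∂g/∂a = 6(a - 3)(a + 1); at a=0 this is -18, so a increases.
∂g/∂b = -36(b - 1)(b + 1)(b + 4); at b=0 this is 144, so b decreases.
a converges to its nearest critical value 3 (a local min of the a-part); b converges to -1. The iterate converges to (3, -1).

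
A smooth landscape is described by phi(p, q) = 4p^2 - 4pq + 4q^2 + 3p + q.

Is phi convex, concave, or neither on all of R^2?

phi is quadratic, so its Hessian is the constant matrix H = [[8, -4], [-4, 8]].
det(H) = 48, tr(H) = 16.
det(H) > 0 and tr(H) > 0, so H is positive definite everywhere: convex.

convex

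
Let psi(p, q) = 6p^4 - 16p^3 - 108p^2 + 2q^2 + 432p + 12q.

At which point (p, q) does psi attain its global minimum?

(-3, -3)

psi(p,q) separates as A(p) + B(q), so its minimum is min A + min B.
A'(p) = 24(p - 3)(p - 2)(p + 3) vanishes at p ∈ {-3, 2, 3}; B'(q) = 4q + 12 vanishes at q ∈ {-3}.
Local minima of A (where A''>0): A(-3)=-1350, A(3)=378. Local minima of B: B(-3)=-18.
So the global minimum of psi is A(-3) + B(-3) = -1350 − 18 = -1368, attained at (-3, -3).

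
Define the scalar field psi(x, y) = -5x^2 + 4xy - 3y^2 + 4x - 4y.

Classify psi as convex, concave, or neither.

psi is quadratic, so its Hessian is the constant matrix H = [[-10, 4], [4, -6]].
det(H) = 44, tr(H) = -16.
det(H) > 0 and tr(H) < 0, so H is negative definite everywhere: concave.

concave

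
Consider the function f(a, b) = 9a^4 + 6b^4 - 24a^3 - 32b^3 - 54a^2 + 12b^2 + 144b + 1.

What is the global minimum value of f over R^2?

-498

f(a,b) separates as P(a) + Q(b) + 1, so its minimum is min P + min Q + 1.
P'(a) = 36a(a - 3)(a + 1) vanishes at a ∈ {-1, 0, 3}; Q'(b) = 24(b - 3)(b - 2)(b + 1) vanishes at b ∈ {-1, 2, 3}.
Local minima of P (where P''>0): P(-1)=-21, P(3)=-405. Local minima of Q: Q(-1)=-94, Q(3)=162.
So the global minimum of f is P(3) + Q(-1) + 1 = -405 − 94 + 1 = -498, attained at (3, -1).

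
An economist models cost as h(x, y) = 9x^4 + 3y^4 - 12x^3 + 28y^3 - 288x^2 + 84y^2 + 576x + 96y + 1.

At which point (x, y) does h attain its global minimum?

(-4, -4)

h(x,y) separates as P(x) + Q(y) + 1, so its minimum is min P + min Q + 1.
P'(x) = 36(x - 4)(x - 1)(x + 4) vanishes at x ∈ {-4, 1, 4}; Q'(y) = 12(y + 1)(y + 2)(y + 4) vanishes at y ∈ {-4, -2, -1}.
Local minima of P (where P''>0): P(-4)=-3840, P(4)=-768. Local minima of Q: Q(-4)=-64, Q(-1)=-37.
So the global minimum of h is P(-4) + Q(-4) + 1 = -3840 − 64 + 1 = -3903, attained at (-4, -4).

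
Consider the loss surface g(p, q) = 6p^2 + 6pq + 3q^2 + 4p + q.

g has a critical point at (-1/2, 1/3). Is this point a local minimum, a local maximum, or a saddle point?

local minimum

The Hessian of g is constant: H = [[12, 6], [6, 6]].
det(H) = 12·6 − 6² = 36.
det(H) > 0 and tr(H) = 18 > 0, so H is positive definite and the point is a local minimum.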